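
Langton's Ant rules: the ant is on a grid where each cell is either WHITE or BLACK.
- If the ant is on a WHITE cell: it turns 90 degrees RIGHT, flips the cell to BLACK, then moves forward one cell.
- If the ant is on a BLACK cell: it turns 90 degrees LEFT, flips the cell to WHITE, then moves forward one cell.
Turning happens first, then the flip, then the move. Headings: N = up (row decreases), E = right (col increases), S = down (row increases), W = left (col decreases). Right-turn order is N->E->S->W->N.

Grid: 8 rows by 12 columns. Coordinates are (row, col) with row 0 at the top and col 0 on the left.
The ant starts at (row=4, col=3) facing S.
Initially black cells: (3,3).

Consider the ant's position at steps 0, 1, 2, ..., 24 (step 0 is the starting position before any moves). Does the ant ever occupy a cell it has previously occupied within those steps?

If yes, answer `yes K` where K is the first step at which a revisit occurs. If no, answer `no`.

Step 1: on WHITE (4,3): turn R to W, flip to black, move to (4,2). |black|=2 — new cell
Step 2: on WHITE (4,2): turn R to N, flip to black, move to (3,2). |black|=3 — new cell
Step 3: on WHITE (3,2): turn R to E, flip to black, move to (3,3). |black|=4 — new cell
Step 4: on BLACK (3,3): turn L to N, flip to white, move to (2,3). |black|=3 — new cell
Step 5: on WHITE (2,3): turn R to E, flip to black, move to (2,4). |black|=4 — new cell
Step 6: on WHITE (2,4): turn R to S, flip to black, move to (3,4). |black|=5 — new cell
Step 7: on WHITE (3,4): turn R to W, flip to black, move to (3,3). |black|=6 — REVISIT

Answer: yes 7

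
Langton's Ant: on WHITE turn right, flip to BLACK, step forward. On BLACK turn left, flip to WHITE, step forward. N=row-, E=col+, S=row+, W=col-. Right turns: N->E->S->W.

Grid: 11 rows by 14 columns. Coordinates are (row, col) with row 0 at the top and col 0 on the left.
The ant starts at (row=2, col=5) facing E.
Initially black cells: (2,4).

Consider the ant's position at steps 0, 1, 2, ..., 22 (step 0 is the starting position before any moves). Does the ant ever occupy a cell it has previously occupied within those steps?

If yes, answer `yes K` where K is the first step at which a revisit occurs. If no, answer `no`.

Step 1: on WHITE (2,5): turn R to S, flip to black, move to (3,5). |black|=2 — new cell
Step 2: on WHITE (3,5): turn R to W, flip to black, move to (3,4). |black|=3 — new cell
Step 3: on WHITE (3,4): turn R to N, flip to black, move to (2,4). |black|=4 — new cell
Step 4: on BLACK (2,4): turn L to W, flip to white, move to (2,3). |black|=3 — new cell
Step 5: on WHITE (2,3): turn R to N, flip to black, move to (1,3). |black|=4 — new cell
Step 6: on WHITE (1,3): turn R to E, flip to black, move to (1,4). |black|=5 — new cell
Step 7: on WHITE (1,4): turn R to S, flip to black, move to (2,4). |black|=6 — REVISIT

Answer: yes 7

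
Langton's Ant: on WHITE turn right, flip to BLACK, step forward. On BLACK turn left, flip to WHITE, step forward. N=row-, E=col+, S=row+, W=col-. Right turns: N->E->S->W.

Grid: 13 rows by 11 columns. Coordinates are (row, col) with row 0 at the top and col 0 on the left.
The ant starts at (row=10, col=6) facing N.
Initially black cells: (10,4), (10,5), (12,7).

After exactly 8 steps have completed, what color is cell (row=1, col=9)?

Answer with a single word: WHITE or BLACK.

Answer: WHITE

Derivation:
Step 1: on WHITE (10,6): turn R to E, flip to black, move to (10,7). |black|=4
Step 2: on WHITE (10,7): turn R to S, flip to black, move to (11,7). |black|=5
Step 3: on WHITE (11,7): turn R to W, flip to black, move to (11,6). |black|=6
Step 4: on WHITE (11,6): turn R to N, flip to black, move to (10,6). |black|=7
Step 5: on BLACK (10,6): turn L to W, flip to white, move to (10,5). |black|=6
Step 6: on BLACK (10,5): turn L to S, flip to white, move to (11,5). |black|=5
Step 7: on WHITE (11,5): turn R to W, flip to black, move to (11,4). |black|=6
Step 8: on WHITE (11,4): turn R to N, flip to black, move to (10,4). |black|=7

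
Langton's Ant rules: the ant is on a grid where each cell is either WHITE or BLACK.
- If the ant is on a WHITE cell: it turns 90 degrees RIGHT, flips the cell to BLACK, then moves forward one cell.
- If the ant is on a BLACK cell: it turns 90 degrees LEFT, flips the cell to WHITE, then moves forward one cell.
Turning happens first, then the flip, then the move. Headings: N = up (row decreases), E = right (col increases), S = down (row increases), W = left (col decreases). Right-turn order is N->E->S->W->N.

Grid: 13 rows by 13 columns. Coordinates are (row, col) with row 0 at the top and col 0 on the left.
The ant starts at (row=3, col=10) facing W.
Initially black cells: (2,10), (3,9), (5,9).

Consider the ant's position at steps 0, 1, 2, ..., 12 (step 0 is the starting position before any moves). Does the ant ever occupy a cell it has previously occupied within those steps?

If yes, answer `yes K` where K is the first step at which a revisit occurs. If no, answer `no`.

Answer: yes 5

Derivation:
Step 1: on WHITE (3,10): turn R to N, flip to black, move to (2,10). |black|=4 — new cell
Step 2: on BLACK (2,10): turn L to W, flip to white, move to (2,9). |black|=3 — new cell
Step 3: on WHITE (2,9): turn R to N, flip to black, move to (1,9). |black|=4 — new cell
Step 4: on WHITE (1,9): turn R to E, flip to black, move to (1,10). |black|=5 — new cell
Step 5: on WHITE (1,10): turn R to S, flip to black, move to (2,10). |black|=6 — REVISIT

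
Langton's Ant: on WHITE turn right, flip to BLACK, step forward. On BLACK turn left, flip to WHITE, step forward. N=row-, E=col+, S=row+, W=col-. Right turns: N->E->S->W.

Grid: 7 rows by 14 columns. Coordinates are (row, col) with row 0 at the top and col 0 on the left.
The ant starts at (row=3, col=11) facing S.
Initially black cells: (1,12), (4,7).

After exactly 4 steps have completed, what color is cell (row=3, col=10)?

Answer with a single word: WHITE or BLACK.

Answer: BLACK

Derivation:
Step 1: on WHITE (3,11): turn R to W, flip to black, move to (3,10). |black|=3
Step 2: on WHITE (3,10): turn R to N, flip to black, move to (2,10). |black|=4
Step 3: on WHITE (2,10): turn R to E, flip to black, move to (2,11). |black|=5
Step 4: on WHITE (2,11): turn R to S, flip to black, move to (3,11). |black|=6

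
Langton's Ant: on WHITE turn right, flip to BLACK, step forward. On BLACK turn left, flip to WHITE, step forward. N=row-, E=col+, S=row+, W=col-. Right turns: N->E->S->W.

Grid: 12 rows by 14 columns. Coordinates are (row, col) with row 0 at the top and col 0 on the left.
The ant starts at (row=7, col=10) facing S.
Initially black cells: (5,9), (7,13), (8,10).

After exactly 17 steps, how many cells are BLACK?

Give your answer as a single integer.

Answer: 14

Derivation:
Step 1: on WHITE (7,10): turn R to W, flip to black, move to (7,9). |black|=4
Step 2: on WHITE (7,9): turn R to N, flip to black, move to (6,9). |black|=5
Step 3: on WHITE (6,9): turn R to E, flip to black, move to (6,10). |black|=6
Step 4: on WHITE (6,10): turn R to S, flip to black, move to (7,10). |black|=7
Step 5: on BLACK (7,10): turn L to E, flip to white, move to (7,11). |black|=6
Step 6: on WHITE (7,11): turn R to S, flip to black, move to (8,11). |black|=7
Step 7: on WHITE (8,11): turn R to W, flip to black, move to (8,10). |black|=8
Step 8: on BLACK (8,10): turn L to S, flip to white, move to (9,10). |black|=7
Step 9: on WHITE (9,10): turn R to W, flip to black, move to (9,9). |black|=8
Step 10: on WHITE (9,9): turn R to N, flip to black, move to (8,9). |black|=9
Step 11: on WHITE (8,9): turn R to E, flip to black, move to (8,10). |black|=10
Step 12: on WHITE (8,10): turn R to S, flip to black, move to (9,10). |black|=11
Step 13: on BLACK (9,10): turn L to E, flip to white, move to (9,11). |black|=10
Step 14: on WHITE (9,11): turn R to S, flip to black, move to (10,11). |black|=11
Step 15: on WHITE (10,11): turn R to W, flip to black, move to (10,10). |black|=12
Step 16: on WHITE (10,10): turn R to N, flip to black, move to (9,10). |black|=13
Step 17: on WHITE (9,10): turn R to E, flip to black, move to (9,11). |black|=14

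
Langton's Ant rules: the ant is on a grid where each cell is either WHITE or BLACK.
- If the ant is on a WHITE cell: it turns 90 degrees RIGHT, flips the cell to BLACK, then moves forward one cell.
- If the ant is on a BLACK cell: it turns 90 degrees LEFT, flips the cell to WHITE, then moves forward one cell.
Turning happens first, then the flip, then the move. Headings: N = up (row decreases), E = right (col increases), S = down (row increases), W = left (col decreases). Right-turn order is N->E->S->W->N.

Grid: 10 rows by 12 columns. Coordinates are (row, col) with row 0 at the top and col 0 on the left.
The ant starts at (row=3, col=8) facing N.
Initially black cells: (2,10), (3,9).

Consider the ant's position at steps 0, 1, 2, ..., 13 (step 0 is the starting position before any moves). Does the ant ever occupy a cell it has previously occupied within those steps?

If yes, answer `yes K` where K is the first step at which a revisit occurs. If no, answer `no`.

Answer: yes 7

Derivation:
Step 1: on WHITE (3,8): turn R to E, flip to black, move to (3,9). |black|=3 — new cell
Step 2: on BLACK (3,9): turn L to N, flip to white, move to (2,9). |black|=2 — new cell
Step 3: on WHITE (2,9): turn R to E, flip to black, move to (2,10). |black|=3 — new cell
Step 4: on BLACK (2,10): turn L to N, flip to white, move to (1,10). |black|=2 — new cell
Step 5: on WHITE (1,10): turn R to E, flip to black, move to (1,11). |black|=3 — new cell
Step 6: on WHITE (1,11): turn R to S, flip to black, move to (2,11). |black|=4 — new cell
Step 7: on WHITE (2,11): turn R to W, flip to black, move to (2,10). |black|=5 — REVISIT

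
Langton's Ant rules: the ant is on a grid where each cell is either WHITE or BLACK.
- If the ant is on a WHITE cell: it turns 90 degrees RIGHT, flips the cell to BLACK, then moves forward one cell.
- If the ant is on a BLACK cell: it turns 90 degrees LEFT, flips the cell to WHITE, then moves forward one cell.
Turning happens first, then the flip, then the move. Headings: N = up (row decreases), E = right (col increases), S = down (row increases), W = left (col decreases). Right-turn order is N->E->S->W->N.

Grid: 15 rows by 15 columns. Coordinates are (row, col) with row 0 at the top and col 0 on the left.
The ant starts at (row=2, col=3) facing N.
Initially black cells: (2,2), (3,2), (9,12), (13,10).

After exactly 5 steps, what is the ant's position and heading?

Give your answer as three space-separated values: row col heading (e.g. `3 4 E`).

Answer: 2 2 W

Derivation:
Step 1: on WHITE (2,3): turn R to E, flip to black, move to (2,4). |black|=5
Step 2: on WHITE (2,4): turn R to S, flip to black, move to (3,4). |black|=6
Step 3: on WHITE (3,4): turn R to W, flip to black, move to (3,3). |black|=7
Step 4: on WHITE (3,3): turn R to N, flip to black, move to (2,3). |black|=8
Step 5: on BLACK (2,3): turn L to W, flip to white, move to (2,2). |black|=7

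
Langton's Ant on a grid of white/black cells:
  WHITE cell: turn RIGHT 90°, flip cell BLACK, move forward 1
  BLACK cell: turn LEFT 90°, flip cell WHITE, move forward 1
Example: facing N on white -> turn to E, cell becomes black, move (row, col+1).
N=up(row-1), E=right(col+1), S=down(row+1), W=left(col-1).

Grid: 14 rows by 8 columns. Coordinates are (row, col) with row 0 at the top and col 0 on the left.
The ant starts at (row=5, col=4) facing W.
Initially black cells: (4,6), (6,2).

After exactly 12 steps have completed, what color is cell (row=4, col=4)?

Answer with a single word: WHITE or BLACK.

Step 1: on WHITE (5,4): turn R to N, flip to black, move to (4,4). |black|=3
Step 2: on WHITE (4,4): turn R to E, flip to black, move to (4,5). |black|=4
Step 3: on WHITE (4,5): turn R to S, flip to black, move to (5,5). |black|=5
Step 4: on WHITE (5,5): turn R to W, flip to black, move to (5,4). |black|=6
Step 5: on BLACK (5,4): turn L to S, flip to white, move to (6,4). |black|=5
Step 6: on WHITE (6,4): turn R to W, flip to black, move to (6,3). |black|=6
Step 7: on WHITE (6,3): turn R to N, flip to black, move to (5,3). |black|=7
Step 8: on WHITE (5,3): turn R to E, flip to black, move to (5,4). |black|=8
Step 9: on WHITE (5,4): turn R to S, flip to black, move to (6,4). |black|=9
Step 10: on BLACK (6,4): turn L to E, flip to white, move to (6,5). |black|=8
Step 11: on WHITE (6,5): turn R to S, flip to black, move to (7,5). |black|=9
Step 12: on WHITE (7,5): turn R to W, flip to black, move to (7,4). |black|=10

Answer: BLACK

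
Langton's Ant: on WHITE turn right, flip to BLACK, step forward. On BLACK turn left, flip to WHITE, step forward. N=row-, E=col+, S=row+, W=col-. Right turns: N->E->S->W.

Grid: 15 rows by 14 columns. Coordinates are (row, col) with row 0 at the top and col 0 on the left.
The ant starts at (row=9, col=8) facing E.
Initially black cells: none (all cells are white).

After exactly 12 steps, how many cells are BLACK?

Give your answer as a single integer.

Step 1: on WHITE (9,8): turn R to S, flip to black, move to (10,8). |black|=1
Step 2: on WHITE (10,8): turn R to W, flip to black, move to (10,7). |black|=2
Step 3: on WHITE (10,7): turn R to N, flip to black, move to (9,7). |black|=3
Step 4: on WHITE (9,7): turn R to E, flip to black, move to (9,8). |black|=4
Step 5: on BLACK (9,8): turn L to N, flip to white, move to (8,8). |black|=3
Step 6: on WHITE (8,8): turn R to E, flip to black, move to (8,9). |black|=4
Step 7: on WHITE (8,9): turn R to S, flip to black, move to (9,9). |black|=5
Step 8: on WHITE (9,9): turn R to W, flip to black, move to (9,8). |black|=6
Step 9: on WHITE (9,8): turn R to N, flip to black, move to (8,8). |black|=7
Step 10: on BLACK (8,8): turn L to W, flip to white, move to (8,7). |black|=6
Step 11: on WHITE (8,7): turn R to N, flip to black, move to (7,7). |black|=7
Step 12: on WHITE (7,7): turn R to E, flip to black, move to (7,8). |black|=8

Answer: 8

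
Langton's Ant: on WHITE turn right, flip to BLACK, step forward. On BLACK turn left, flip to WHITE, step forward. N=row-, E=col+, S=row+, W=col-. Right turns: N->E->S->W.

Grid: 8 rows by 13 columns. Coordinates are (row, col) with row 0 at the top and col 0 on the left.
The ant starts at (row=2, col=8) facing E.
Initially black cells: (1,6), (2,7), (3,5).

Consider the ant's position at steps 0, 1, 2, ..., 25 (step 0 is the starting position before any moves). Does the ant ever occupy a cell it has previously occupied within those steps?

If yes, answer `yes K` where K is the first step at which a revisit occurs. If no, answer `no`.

Step 1: on WHITE (2,8): turn R to S, flip to black, move to (3,8). |black|=4 — new cell
Step 2: on WHITE (3,8): turn R to W, flip to black, move to (3,7). |black|=5 — new cell
Step 3: on WHITE (3,7): turn R to N, flip to black, move to (2,7). |black|=6 — new cell
Step 4: on BLACK (2,7): turn L to W, flip to white, move to (2,6). |black|=5 — new cell
Step 5: on WHITE (2,6): turn R to N, flip to black, move to (1,6). |black|=6 — new cell
Step 6: on BLACK (1,6): turn L to W, flip to white, move to (1,5). |black|=5 — new cell
Step 7: on WHITE (1,5): turn R to N, flip to black, move to (0,5). |black|=6 — new cell
Step 8: on WHITE (0,5): turn R to E, flip to black, move to (0,6). |black|=7 — new cell
Step 9: on WHITE (0,6): turn R to S, flip to black, move to (1,6). |black|=8 — REVISIT

Answer: yes 9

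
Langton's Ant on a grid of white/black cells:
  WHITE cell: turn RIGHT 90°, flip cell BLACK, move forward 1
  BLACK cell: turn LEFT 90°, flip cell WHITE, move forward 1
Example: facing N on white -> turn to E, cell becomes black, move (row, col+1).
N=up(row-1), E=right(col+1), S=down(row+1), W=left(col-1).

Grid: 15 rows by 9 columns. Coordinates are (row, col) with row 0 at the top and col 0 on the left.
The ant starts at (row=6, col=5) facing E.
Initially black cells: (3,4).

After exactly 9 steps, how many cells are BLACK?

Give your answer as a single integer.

Answer: 8

Derivation:
Step 1: on WHITE (6,5): turn R to S, flip to black, move to (7,5). |black|=2
Step 2: on WHITE (7,5): turn R to W, flip to black, move to (7,4). |black|=3
Step 3: on WHITE (7,4): turn R to N, flip to black, move to (6,4). |black|=4
Step 4: on WHITE (6,4): turn R to E, flip to black, move to (6,5). |black|=5
Step 5: on BLACK (6,5): turn L to N, flip to white, move to (5,5). |black|=4
Step 6: on WHITE (5,5): turn R to E, flip to black, move to (5,6). |black|=5
Step 7: on WHITE (5,6): turn R to S, flip to black, move to (6,6). |black|=6
Step 8: on WHITE (6,6): turn R to W, flip to black, move to (6,5). |black|=7
Step 9: on WHITE (6,5): turn R to N, flip to black, move to (5,5). |black|=8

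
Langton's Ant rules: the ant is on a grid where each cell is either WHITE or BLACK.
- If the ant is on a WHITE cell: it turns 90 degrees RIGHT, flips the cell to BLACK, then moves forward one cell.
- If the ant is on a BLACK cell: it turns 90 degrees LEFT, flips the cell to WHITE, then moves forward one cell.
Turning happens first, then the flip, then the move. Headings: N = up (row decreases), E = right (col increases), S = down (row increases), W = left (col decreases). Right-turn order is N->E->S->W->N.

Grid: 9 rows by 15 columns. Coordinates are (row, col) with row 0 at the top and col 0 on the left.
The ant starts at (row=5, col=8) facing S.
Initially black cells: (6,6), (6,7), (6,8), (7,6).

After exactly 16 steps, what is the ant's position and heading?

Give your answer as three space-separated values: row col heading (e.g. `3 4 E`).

Step 1: on WHITE (5,8): turn R to W, flip to black, move to (5,7). |black|=5
Step 2: on WHITE (5,7): turn R to N, flip to black, move to (4,7). |black|=6
Step 3: on WHITE (4,7): turn R to E, flip to black, move to (4,8). |black|=7
Step 4: on WHITE (4,8): turn R to S, flip to black, move to (5,8). |black|=8
Step 5: on BLACK (5,8): turn L to E, flip to white, move to (5,9). |black|=7
Step 6: on WHITE (5,9): turn R to S, flip to black, move to (6,9). |black|=8
Step 7: on WHITE (6,9): turn R to W, flip to black, move to (6,8). |black|=9
Step 8: on BLACK (6,8): turn L to S, flip to white, move to (7,8). |black|=8
Step 9: on WHITE (7,8): turn R to W, flip to black, move to (7,7). |black|=9
Step 10: on WHITE (7,7): turn R to N, flip to black, move to (6,7). |black|=10
Step 11: on BLACK (6,7): turn L to W, flip to white, move to (6,6). |black|=9
Step 12: on BLACK (6,6): turn L to S, flip to white, move to (7,6). |black|=8
Step 13: on BLACK (7,6): turn L to E, flip to white, move to (7,7). |black|=7
Step 14: on BLACK (7,7): turn L to N, flip to white, move to (6,7). |black|=6
Step 15: on WHITE (6,7): turn R to E, flip to black, move to (6,8). |black|=7
Step 16: on WHITE (6,8): turn R to S, flip to black, move to (7,8). |black|=8

Answer: 7 8 S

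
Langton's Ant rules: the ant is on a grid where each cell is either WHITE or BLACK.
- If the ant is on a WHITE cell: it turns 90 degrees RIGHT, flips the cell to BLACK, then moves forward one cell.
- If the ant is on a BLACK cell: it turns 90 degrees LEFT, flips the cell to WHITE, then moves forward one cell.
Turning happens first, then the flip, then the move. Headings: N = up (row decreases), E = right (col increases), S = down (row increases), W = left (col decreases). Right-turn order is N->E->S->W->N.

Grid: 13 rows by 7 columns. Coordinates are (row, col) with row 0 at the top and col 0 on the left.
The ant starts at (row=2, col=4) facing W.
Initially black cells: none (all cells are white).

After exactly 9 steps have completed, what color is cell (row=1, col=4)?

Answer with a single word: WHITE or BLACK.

Answer: BLACK

Derivation:
Step 1: on WHITE (2,4): turn R to N, flip to black, move to (1,4). |black|=1
Step 2: on WHITE (1,4): turn R to E, flip to black, move to (1,5). |black|=2
Step 3: on WHITE (1,5): turn R to S, flip to black, move to (2,5). |black|=3
Step 4: on WHITE (2,5): turn R to W, flip to black, move to (2,4). |black|=4
Step 5: on BLACK (2,4): turn L to S, flip to white, move to (3,4). |black|=3
Step 6: on WHITE (3,4): turn R to W, flip to black, move to (3,3). |black|=4
Step 7: on WHITE (3,3): turn R to N, flip to black, move to (2,3). |black|=5
Step 8: on WHITE (2,3): turn R to E, flip to black, move to (2,4). |black|=6
Step 9: on WHITE (2,4): turn R to S, flip to black, move to (3,4). |black|=7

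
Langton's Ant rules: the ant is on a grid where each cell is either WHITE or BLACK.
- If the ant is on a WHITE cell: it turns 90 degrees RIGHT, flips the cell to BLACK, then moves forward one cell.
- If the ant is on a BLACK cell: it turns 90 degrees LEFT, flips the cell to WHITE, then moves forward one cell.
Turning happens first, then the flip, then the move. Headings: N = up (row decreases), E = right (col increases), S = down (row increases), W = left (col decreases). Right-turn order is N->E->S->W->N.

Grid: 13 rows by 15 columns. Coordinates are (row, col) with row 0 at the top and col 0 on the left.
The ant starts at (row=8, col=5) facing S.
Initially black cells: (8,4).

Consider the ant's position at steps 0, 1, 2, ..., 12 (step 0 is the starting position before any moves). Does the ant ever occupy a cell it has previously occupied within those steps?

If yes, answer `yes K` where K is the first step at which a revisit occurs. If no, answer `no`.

Answer: yes 5

Derivation:
Step 1: on WHITE (8,5): turn R to W, flip to black, move to (8,4). |black|=2 — new cell
Step 2: on BLACK (8,4): turn L to S, flip to white, move to (9,4). |black|=1 — new cell
Step 3: on WHITE (9,4): turn R to W, flip to black, move to (9,3). |black|=2 — new cell
Step 4: on WHITE (9,3): turn R to N, flip to black, move to (8,3). |black|=3 — new cell
Step 5: on WHITE (8,3): turn R to E, flip to black, move to (8,4). |black|=4 — REVISIT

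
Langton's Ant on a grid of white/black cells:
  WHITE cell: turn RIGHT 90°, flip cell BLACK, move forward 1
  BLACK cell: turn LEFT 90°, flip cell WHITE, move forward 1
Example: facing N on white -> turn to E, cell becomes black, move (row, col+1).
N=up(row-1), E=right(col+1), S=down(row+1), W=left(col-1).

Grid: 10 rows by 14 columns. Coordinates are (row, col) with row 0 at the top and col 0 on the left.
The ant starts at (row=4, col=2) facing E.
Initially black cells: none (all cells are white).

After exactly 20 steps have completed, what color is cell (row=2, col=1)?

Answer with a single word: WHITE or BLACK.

Answer: WHITE

Derivation:
Step 1: on WHITE (4,2): turn R to S, flip to black, move to (5,2). |black|=1
Step 2: on WHITE (5,2): turn R to W, flip to black, move to (5,1). |black|=2
Step 3: on WHITE (5,1): turn R to N, flip to black, move to (4,1). |black|=3
Step 4: on WHITE (4,1): turn R to E, flip to black, move to (4,2). |black|=4
Step 5: on BLACK (4,2): turn L to N, flip to white, move to (3,2). |black|=3
Step 6: on WHITE (3,2): turn R to E, flip to black, move to (3,3). |black|=4
Step 7: on WHITE (3,3): turn R to S, flip to black, move to (4,3). |black|=5
Step 8: on WHITE (4,3): turn R to W, flip to black, move to (4,2). |black|=6
Step 9: on WHITE (4,2): turn R to N, flip to black, move to (3,2). |black|=7
Step 10: on BLACK (3,2): turn L to W, flip to white, move to (3,1). |black|=6
Step 11: on WHITE (3,1): turn R to N, flip to black, move to (2,1). |black|=7
Step 12: on WHITE (2,1): turn R to E, flip to black, move to (2,2). |black|=8
Step 13: on WHITE (2,2): turn R to S, flip to black, move to (3,2). |black|=9
Step 14: on WHITE (3,2): turn R to W, flip to black, move to (3,1). |black|=10
Step 15: on BLACK (3,1): turn L to S, flip to white, move to (4,1). |black|=9
Step 16: on BLACK (4,1): turn L to E, flip to white, move to (4,2). |black|=8
Step 17: on BLACK (4,2): turn L to N, flip to white, move to (3,2). |black|=7
Step 18: on BLACK (3,2): turn L to W, flip to white, move to (3,1). |black|=6
Step 19: on WHITE (3,1): turn R to N, flip to black, move to (2,1). |black|=7
Step 20: on BLACK (2,1): turn L to W, flip to white, move to (2,0). |black|=6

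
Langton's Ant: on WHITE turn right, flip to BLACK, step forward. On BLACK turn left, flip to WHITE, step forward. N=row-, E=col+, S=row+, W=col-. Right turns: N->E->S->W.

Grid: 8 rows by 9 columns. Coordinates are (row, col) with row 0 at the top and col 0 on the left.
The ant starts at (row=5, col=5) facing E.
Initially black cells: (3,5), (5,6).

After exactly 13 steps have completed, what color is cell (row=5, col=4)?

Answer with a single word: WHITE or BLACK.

Step 1: on WHITE (5,5): turn R to S, flip to black, move to (6,5). |black|=3
Step 2: on WHITE (6,5): turn R to W, flip to black, move to (6,4). |black|=4
Step 3: on WHITE (6,4): turn R to N, flip to black, move to (5,4). |black|=5
Step 4: on WHITE (5,4): turn R to E, flip to black, move to (5,5). |black|=6
Step 5: on BLACK (5,5): turn L to N, flip to white, move to (4,5). |black|=5
Step 6: on WHITE (4,5): turn R to E, flip to black, move to (4,6). |black|=6
Step 7: on WHITE (4,6): turn R to S, flip to black, move to (5,6). |black|=7
Step 8: on BLACK (5,6): turn L to E, flip to white, move to (5,7). |black|=6
Step 9: on WHITE (5,7): turn R to S, flip to black, move to (6,7). |black|=7
Step 10: on WHITE (6,7): turn R to W, flip to black, move to (6,6). |black|=8
Step 11: on WHITE (6,6): turn R to N, flip to black, move to (5,6). |black|=9
Step 12: on WHITE (5,6): turn R to E, flip to black, move to (5,7). |black|=10
Step 13: on BLACK (5,7): turn L to N, flip to white, move to (4,7). |black|=9

Answer: BLACK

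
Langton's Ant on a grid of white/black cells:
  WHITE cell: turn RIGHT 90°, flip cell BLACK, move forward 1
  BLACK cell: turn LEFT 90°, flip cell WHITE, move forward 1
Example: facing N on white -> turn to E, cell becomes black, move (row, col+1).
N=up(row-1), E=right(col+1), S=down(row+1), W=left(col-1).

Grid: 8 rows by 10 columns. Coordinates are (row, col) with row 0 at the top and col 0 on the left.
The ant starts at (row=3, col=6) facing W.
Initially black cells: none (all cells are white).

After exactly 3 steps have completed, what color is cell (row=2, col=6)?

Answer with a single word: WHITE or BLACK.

Step 1: on WHITE (3,6): turn R to N, flip to black, move to (2,6). |black|=1
Step 2: on WHITE (2,6): turn R to E, flip to black, move to (2,7). |black|=2
Step 3: on WHITE (2,7): turn R to S, flip to black, move to (3,7). |black|=3

Answer: BLACK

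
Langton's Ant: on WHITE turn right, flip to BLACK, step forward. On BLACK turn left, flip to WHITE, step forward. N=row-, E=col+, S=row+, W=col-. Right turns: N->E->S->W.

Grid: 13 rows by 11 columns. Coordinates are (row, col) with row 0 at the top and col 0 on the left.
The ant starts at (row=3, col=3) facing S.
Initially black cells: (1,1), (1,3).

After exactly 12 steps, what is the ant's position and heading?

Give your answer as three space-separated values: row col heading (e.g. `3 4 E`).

Answer: 3 5 S

Derivation:
Step 1: on WHITE (3,3): turn R to W, flip to black, move to (3,2). |black|=3
Step 2: on WHITE (3,2): turn R to N, flip to black, move to (2,2). |black|=4
Step 3: on WHITE (2,2): turn R to E, flip to black, move to (2,3). |black|=5
Step 4: on WHITE (2,3): turn R to S, flip to black, move to (3,3). |black|=6
Step 5: on BLACK (3,3): turn L to E, flip to white, move to (3,4). |black|=5
Step 6: on WHITE (3,4): turn R to S, flip to black, move to (4,4). |black|=6
Step 7: on WHITE (4,4): turn R to W, flip to black, move to (4,3). |black|=7
Step 8: on WHITE (4,3): turn R to N, flip to black, move to (3,3). |black|=8
Step 9: on WHITE (3,3): turn R to E, flip to black, move to (3,4). |black|=9
Step 10: on BLACK (3,4): turn L to N, flip to white, move to (2,4). |black|=8
Step 11: on WHITE (2,4): turn R to E, flip to black, move to (2,5). |black|=9
Step 12: on WHITE (2,5): turn R to S, flip to black, move to (3,5). |black|=10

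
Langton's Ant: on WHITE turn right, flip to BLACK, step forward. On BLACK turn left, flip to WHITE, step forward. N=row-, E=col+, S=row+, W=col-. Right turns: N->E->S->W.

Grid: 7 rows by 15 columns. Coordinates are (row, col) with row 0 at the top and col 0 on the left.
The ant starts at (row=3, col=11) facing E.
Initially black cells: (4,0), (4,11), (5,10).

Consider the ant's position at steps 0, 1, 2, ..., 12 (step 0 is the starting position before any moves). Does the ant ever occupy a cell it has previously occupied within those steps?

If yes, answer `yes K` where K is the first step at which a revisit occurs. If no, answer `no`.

Step 1: on WHITE (3,11): turn R to S, flip to black, move to (4,11). |black|=4 — new cell
Step 2: on BLACK (4,11): turn L to E, flip to white, move to (4,12). |black|=3 — new cell
Step 3: on WHITE (4,12): turn R to S, flip to black, move to (5,12). |black|=4 — new cell
Step 4: on WHITE (5,12): turn R to W, flip to black, move to (5,11). |black|=5 — new cell
Step 5: on WHITE (5,11): turn R to N, flip to black, move to (4,11). |black|=6 — REVISIT

Answer: yes 5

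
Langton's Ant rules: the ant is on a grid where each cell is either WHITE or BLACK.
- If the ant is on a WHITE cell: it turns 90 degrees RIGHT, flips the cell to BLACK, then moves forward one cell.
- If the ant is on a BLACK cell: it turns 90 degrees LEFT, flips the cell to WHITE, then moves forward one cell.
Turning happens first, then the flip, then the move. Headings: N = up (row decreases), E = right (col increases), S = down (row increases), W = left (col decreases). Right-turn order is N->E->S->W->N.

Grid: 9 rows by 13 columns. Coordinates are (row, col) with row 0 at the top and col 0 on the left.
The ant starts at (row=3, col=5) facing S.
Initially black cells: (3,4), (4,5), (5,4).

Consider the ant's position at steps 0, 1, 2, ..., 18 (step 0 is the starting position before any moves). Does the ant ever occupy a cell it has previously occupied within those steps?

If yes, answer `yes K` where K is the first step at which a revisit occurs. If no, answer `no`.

Step 1: on WHITE (3,5): turn R to W, flip to black, move to (3,4). |black|=4 — new cell
Step 2: on BLACK (3,4): turn L to S, flip to white, move to (4,4). |black|=3 — new cell
Step 3: on WHITE (4,4): turn R to W, flip to black, move to (4,3). |black|=4 — new cell
Step 4: on WHITE (4,3): turn R to N, flip to black, move to (3,3). |black|=5 — new cell
Step 5: on WHITE (3,3): turn R to E, flip to black, move to (3,4). |black|=6 — REVISIT

Answer: yes 5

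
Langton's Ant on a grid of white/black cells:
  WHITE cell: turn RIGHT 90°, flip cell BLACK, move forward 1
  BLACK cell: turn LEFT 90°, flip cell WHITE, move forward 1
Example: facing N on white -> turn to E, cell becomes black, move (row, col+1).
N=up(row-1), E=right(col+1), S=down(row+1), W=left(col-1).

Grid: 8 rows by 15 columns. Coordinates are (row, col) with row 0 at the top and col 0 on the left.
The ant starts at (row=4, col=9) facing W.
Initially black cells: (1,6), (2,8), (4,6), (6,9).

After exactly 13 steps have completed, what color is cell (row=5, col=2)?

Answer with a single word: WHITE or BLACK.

Step 1: on WHITE (4,9): turn R to N, flip to black, move to (3,9). |black|=5
Step 2: on WHITE (3,9): turn R to E, flip to black, move to (3,10). |black|=6
Step 3: on WHITE (3,10): turn R to S, flip to black, move to (4,10). |black|=7
Step 4: on WHITE (4,10): turn R to W, flip to black, move to (4,9). |black|=8
Step 5: on BLACK (4,9): turn L to S, flip to white, move to (5,9). |black|=7
Step 6: on WHITE (5,9): turn R to W, flip to black, move to (5,8). |black|=8
Step 7: on WHITE (5,8): turn R to N, flip to black, move to (4,8). |black|=9
Step 8: on WHITE (4,8): turn R to E, flip to black, move to (4,9). |black|=10
Step 9: on WHITE (4,9): turn R to S, flip to black, move to (5,9). |black|=11
Step 10: on BLACK (5,9): turn L to E, flip to white, move to (5,10). |black|=10
Step 11: on WHITE (5,10): turn R to S, flip to black, move to (6,10). |black|=11
Step 12: on WHITE (6,10): turn R to W, flip to black, move to (6,9). |black|=12
Step 13: on BLACK (6,9): turn L to S, flip to white, move to (7,9). |black|=11

Answer: WHITE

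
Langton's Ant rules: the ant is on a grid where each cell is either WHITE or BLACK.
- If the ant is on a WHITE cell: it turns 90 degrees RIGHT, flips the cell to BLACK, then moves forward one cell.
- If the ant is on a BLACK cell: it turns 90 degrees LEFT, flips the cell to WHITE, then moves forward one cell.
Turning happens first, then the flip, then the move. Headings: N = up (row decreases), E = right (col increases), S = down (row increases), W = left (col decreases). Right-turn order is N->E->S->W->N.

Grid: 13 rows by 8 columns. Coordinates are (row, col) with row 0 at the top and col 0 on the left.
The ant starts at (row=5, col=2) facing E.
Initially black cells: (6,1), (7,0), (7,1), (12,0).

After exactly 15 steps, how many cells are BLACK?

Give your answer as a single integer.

Step 1: on WHITE (5,2): turn R to S, flip to black, move to (6,2). |black|=5
Step 2: on WHITE (6,2): turn R to W, flip to black, move to (6,1). |black|=6
Step 3: on BLACK (6,1): turn L to S, flip to white, move to (7,1). |black|=5
Step 4: on BLACK (7,1): turn L to E, flip to white, move to (7,2). |black|=4
Step 5: on WHITE (7,2): turn R to S, flip to black, move to (8,2). |black|=5
Step 6: on WHITE (8,2): turn R to W, flip to black, move to (8,1). |black|=6
Step 7: on WHITE (8,1): turn R to N, flip to black, move to (7,1). |black|=7
Step 8: on WHITE (7,1): turn R to E, flip to black, move to (7,2). |black|=8
Step 9: on BLACK (7,2): turn L to N, flip to white, move to (6,2). |black|=7
Step 10: on BLACK (6,2): turn L to W, flip to white, move to (6,1). |black|=6
Step 11: on WHITE (6,1): turn R to N, flip to black, move to (5,1). |black|=7
Step 12: on WHITE (5,1): turn R to E, flip to black, move to (5,2). |black|=8
Step 13: on BLACK (5,2): turn L to N, flip to white, move to (4,2). |black|=7
Step 14: on WHITE (4,2): turn R to E, flip to black, move to (4,3). |black|=8
Step 15: on WHITE (4,3): turn R to S, flip to black, move to (5,3). |black|=9

Answer: 9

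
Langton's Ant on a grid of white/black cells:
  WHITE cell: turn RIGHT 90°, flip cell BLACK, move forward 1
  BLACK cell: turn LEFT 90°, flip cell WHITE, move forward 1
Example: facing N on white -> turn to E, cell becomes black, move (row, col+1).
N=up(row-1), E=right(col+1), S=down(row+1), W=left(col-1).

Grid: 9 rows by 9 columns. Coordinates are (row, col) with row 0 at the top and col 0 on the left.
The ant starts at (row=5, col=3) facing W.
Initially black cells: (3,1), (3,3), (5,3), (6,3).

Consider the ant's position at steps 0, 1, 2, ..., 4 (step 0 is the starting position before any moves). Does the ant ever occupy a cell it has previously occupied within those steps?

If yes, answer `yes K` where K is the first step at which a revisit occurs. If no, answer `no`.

Step 1: on BLACK (5,3): turn L to S, flip to white, move to (6,3). |black|=3 — new cell
Step 2: on BLACK (6,3): turn L to E, flip to white, move to (6,4). |black|=2 — new cell
Step 3: on WHITE (6,4): turn R to S, flip to black, move to (7,4). |black|=3 — new cell
Step 4: on WHITE (7,4): turn R to W, flip to black, move to (7,3). |black|=4 — new cell
No revisit within 4 steps.

Answer: no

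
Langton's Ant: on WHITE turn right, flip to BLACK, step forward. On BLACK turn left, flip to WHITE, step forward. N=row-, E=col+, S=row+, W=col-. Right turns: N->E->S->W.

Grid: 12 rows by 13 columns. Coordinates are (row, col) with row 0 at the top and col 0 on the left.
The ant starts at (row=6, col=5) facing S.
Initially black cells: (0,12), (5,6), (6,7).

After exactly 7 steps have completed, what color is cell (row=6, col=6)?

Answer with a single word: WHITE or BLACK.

Step 1: on WHITE (6,5): turn R to W, flip to black, move to (6,4). |black|=4
Step 2: on WHITE (6,4): turn R to N, flip to black, move to (5,4). |black|=5
Step 3: on WHITE (5,4): turn R to E, flip to black, move to (5,5). |black|=6
Step 4: on WHITE (5,5): turn R to S, flip to black, move to (6,5). |black|=7
Step 5: on BLACK (6,5): turn L to E, flip to white, move to (6,6). |black|=6
Step 6: on WHITE (6,6): turn R to S, flip to black, move to (7,6). |black|=7
Step 7: on WHITE (7,6): turn R to W, flip to black, move to (7,5). |black|=8

Answer: BLACK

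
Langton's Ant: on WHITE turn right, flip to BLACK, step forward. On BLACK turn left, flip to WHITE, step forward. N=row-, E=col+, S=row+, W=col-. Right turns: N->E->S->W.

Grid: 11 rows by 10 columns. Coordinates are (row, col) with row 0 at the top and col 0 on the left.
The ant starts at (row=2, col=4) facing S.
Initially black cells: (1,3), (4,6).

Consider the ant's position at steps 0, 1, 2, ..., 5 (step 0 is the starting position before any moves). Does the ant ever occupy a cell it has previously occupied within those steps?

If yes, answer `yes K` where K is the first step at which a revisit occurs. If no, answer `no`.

Answer: no

Derivation:
Step 1: on WHITE (2,4): turn R to W, flip to black, move to (2,3). |black|=3 — new cell
Step 2: on WHITE (2,3): turn R to N, flip to black, move to (1,3). |black|=4 — new cell
Step 3: on BLACK (1,3): turn L to W, flip to white, move to (1,2). |black|=3 — new cell
Step 4: on WHITE (1,2): turn R to N, flip to black, move to (0,2). |black|=4 — new cell
Step 5: on WHITE (0,2): turn R to E, flip to black, move to (0,3). |black|=5 — new cell
No revisit within 5 steps.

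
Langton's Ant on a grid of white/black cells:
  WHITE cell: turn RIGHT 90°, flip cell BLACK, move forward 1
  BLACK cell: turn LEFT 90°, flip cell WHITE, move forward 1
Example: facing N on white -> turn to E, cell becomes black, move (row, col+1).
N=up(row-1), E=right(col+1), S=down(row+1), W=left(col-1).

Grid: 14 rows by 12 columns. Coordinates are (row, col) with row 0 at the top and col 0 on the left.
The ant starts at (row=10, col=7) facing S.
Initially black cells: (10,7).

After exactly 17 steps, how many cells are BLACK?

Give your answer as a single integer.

Step 1: on BLACK (10,7): turn L to E, flip to white, move to (10,8). |black|=0
Step 2: on WHITE (10,8): turn R to S, flip to black, move to (11,8). |black|=1
Step 3: on WHITE (11,8): turn R to W, flip to black, move to (11,7). |black|=2
Step 4: on WHITE (11,7): turn R to N, flip to black, move to (10,7). |black|=3
Step 5: on WHITE (10,7): turn R to E, flip to black, move to (10,8). |black|=4
Step 6: on BLACK (10,8): turn L to N, flip to white, move to (9,8). |black|=3
Step 7: on WHITE (9,8): turn R to E, flip to black, move to (9,9). |black|=4
Step 8: on WHITE (9,9): turn R to S, flip to black, move to (10,9). |black|=5
Step 9: on WHITE (10,9): turn R to W, flip to black, move to (10,8). |black|=6
Step 10: on WHITE (10,8): turn R to N, flip to black, move to (9,8). |black|=7
Step 11: on BLACK (9,8): turn L to W, flip to white, move to (9,7). |black|=6
Step 12: on WHITE (9,7): turn R to N, flip to black, move to (8,7). |black|=7
Step 13: on WHITE (8,7): turn R to E, flip to black, move to (8,8). |black|=8
Step 14: on WHITE (8,8): turn R to S, flip to black, move to (9,8). |black|=9
Step 15: on WHITE (9,8): turn R to W, flip to black, move to (9,7). |black|=10
Step 16: on BLACK (9,7): turn L to S, flip to white, move to (10,7). |black|=9
Step 17: on BLACK (10,7): turn L to E, flip to white, move to (10,8). |black|=8

Answer: 8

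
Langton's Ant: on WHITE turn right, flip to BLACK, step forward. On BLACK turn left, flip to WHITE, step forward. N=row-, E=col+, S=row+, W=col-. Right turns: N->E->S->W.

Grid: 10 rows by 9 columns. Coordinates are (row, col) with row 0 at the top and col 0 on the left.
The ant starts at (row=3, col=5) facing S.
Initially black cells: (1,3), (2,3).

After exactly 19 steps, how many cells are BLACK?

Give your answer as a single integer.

Answer: 9

Derivation:
Step 1: on WHITE (3,5): turn R to W, flip to black, move to (3,4). |black|=3
Step 2: on WHITE (3,4): turn R to N, flip to black, move to (2,4). |black|=4
Step 3: on WHITE (2,4): turn R to E, flip to black, move to (2,5). |black|=5
Step 4: on WHITE (2,5): turn R to S, flip to black, move to (3,5). |black|=6
Step 5: on BLACK (3,5): turn L to E, flip to white, move to (3,6). |black|=5
Step 6: on WHITE (3,6): turn R to S, flip to black, move to (4,6). |black|=6
Step 7: on WHITE (4,6): turn R to W, flip to black, move to (4,5). |black|=7
Step 8: on WHITE (4,5): turn R to N, flip to black, move to (3,5). |black|=8
Step 9: on WHITE (3,5): turn R to E, flip to black, move to (3,6). |black|=9
Step 10: on BLACK (3,6): turn L to N, flip to white, move to (2,6). |black|=8
Step 11: on WHITE (2,6): turn R to E, flip to black, move to (2,7). |black|=9
Step 12: on WHITE (2,7): turn R to S, flip to black, move to (3,7). |black|=10
Step 13: on WHITE (3,7): turn R to W, flip to black, move to (3,6). |black|=11
Step 14: on WHITE (3,6): turn R to N, flip to black, move to (2,6). |black|=12
Step 15: on BLACK (2,6): turn L to W, flip to white, move to (2,5). |black|=11
Step 16: on BLACK (2,5): turn L to S, flip to white, move to (3,5). |black|=10
Step 17: on BLACK (3,5): turn L to E, flip to white, move to (3,6). |black|=9
Step 18: on BLACK (3,6): turn L to N, flip to white, move to (2,6). |black|=8
Step 19: on WHITE (2,6): turn R to E, flip to black, move to (2,7). |black|=9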